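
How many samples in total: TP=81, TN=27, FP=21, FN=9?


Total = TP + TN + FP + FN
= 81 + 27 + 21 + 9
= 138
(Predicted positive: 102, predicted negative: 36)

138


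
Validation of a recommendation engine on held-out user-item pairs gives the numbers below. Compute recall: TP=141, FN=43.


Recall = TP/(TP+FN)
= 141/(141+43)
= 141/184 = 76.63%

76.63%


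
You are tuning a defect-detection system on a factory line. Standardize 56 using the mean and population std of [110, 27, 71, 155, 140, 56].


μ = 93.1667, σ = 45.7363
z = (56 - 93.1667)/45.7363 = -0.8126

-0.8126


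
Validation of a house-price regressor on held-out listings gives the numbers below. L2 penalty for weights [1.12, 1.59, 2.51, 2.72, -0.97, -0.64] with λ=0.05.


‖w‖₂² = (1.12)² + (1.59)² + (2.51)² + (2.72)² + (-0.97)² + (-0.64)²
     = 1.2544 + 2.5281 + 6.3001 + 7.3984 + 0.9409 + 0.4096
     = 18.8315
λ·‖w‖₂² = 0.05·18.8315 = 0.941575

0.941575


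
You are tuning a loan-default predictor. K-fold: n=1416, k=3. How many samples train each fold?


Fold size = 1416/3 = 472
Training per fold = 1416 - 472 = 944

944


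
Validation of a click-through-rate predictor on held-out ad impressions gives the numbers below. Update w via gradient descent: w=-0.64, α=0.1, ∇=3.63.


w_new = w - α·∇
= -0.64 - 0.1·3.63
= -0.64 - 0.363
= -1.003

-1.003


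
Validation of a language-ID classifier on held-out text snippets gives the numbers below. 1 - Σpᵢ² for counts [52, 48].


Probabilities: [52/100, 48/100] ≈ [0.52, 0.48]
Σpᵢ² = (2704 + 2304)/100² = 5008/10000
Gini = 1 - Σpᵢ² = 1 - 5008/10000 = 0.4992

0.4992


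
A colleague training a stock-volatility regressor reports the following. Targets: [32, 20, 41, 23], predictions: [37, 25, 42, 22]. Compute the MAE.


Absolute errors: |32-37|=5, |20-25|=5, |41-42|=1, |23-22|=1
Sum = 12
MAE = 12/4 = 3

3


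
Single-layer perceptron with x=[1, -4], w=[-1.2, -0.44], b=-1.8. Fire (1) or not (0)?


z = (1)·(-1.2) + (-4)·(-0.44) - 1.8
  = -1.24
step(z) = 0 (z<0)

0


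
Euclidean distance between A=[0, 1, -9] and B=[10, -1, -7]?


d = √((0-10)² + (1+ 1)² + (-9+ 7)²)
  = √(100 + 4 + 4)
  = √108 = 10.3923

10.3923


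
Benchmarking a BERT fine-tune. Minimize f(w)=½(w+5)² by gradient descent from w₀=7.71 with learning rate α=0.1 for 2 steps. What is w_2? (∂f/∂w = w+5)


step 1: grad = 7.71+5 = 12.71; w = 7.71 - 0.1·(12.71) = 6.439
step 2: grad = 6.439+5 = 11.439; w = 6.439 - 0.1·(11.439) = 5.2951

5.2951


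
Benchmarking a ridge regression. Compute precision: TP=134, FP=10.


Precision = TP/(TP+FP)
= 134/(134+10)
= 134/144 = 93.06%

93.06%


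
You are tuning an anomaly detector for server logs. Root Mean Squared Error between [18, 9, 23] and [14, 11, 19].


MSE = 36/3 = 12
RMSE = √(36/3) = 3.4641

3.4641


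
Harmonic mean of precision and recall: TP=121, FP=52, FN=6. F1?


Precision = 121/173 = 0.6994
Recall = 121/127 = 0.9528
F1 = 2·P·R/(P+R) = 2·TP/(2·TP+FP+FN) = 242/(242+52+6) = 242/300 = 0.8067

0.8067


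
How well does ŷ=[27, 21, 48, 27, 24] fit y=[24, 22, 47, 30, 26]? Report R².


ȳ = 29.8
SS_res = Σ(y-ŷ)² = 24
SS_tot = Σ(y-ȳ)² = 404.8
R² = 1 - SS_res/SS_tot = 1 - 0.0593 = 0.9407

0.9407


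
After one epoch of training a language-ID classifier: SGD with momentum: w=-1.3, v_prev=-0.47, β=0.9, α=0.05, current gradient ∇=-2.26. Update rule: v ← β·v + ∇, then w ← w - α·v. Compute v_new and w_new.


v_new = 0.9·-0.47 - 2.26 = -0.423 - 2.26 = -2.683
w_new = -1.3 - 0.05·-2.683 = -1.3 + 0.13415 = -1.16585

v_new=-2.683, w_new=-1.16585


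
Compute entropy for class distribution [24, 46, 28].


Probabilities: [24/98, 46/98, 28/98] ≈ [0.2449, 0.4694, 0.2857]
H = -((24/98)·log₂(24/98) + (46/98)·log₂(46/98) + (28/98)·log₂(28/98))
  = 1.5256 bits

1.5256 bits


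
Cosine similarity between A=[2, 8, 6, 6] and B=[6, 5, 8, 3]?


A·B = 2·6 + 8·5 + 6·8 + 6·3 = 118
‖A‖ = √140 = 11.8322, ‖B‖ = √134 = 11.5758
cos = 118/(√140·√134) = 118/√18760 = 0.8615

0.8615


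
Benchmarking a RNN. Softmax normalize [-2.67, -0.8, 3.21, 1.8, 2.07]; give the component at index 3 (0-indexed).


Exponentials: e^-2.67=0.0693, e^-0.8=0.4493, e^3.21=24.7791, e^1.8=6.0496, e^2.07=7.9248
Sum = 39.2721
Softmax = [0.0018, 0.0114, 0.631, 0.154, 0.2018]
p[3] = 6.0496/39.2721 = 0.154

0.154


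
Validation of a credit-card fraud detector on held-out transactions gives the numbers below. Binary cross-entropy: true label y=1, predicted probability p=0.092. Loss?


BCE = -[y·ln(p) + (1-y)·ln(1-p)]
= -1·ln(0.092) - 0
= -ln(0.092) = 2.386

2.386


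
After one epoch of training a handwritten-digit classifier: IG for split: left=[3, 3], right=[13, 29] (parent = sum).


Parent = [16, 32], H_parent = 0.9183
H_left = 1 (n=6), H_right = 0.8926 (n=42)
H_children = (6/48)·1 + (42/48)·0.8926 = 0.906
IG = 0.9183 - 0.906 = 0.0123

0.0123


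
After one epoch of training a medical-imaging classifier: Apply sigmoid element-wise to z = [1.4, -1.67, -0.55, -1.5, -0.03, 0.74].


σ(1.4) = 1/(1+e^-1.4) = 0.8022
σ(-1.67) = 1/(1+e^1.67) = 0.1584
σ(-0.55) = 1/(1+e^0.55) = 0.3659
σ(-1.5) = 1/(1+e^1.5) = 0.1824
σ(-0.03) = 1/(1+e^0.03) = 0.4925
σ(0.74) = 1/(1+e^-0.74) = 0.677
result = [0.8022, 0.1584, 0.3659, 0.1824, 0.4925, 0.677]

[0.8022, 0.1584, 0.3659, 0.1824, 0.4925, 0.677]


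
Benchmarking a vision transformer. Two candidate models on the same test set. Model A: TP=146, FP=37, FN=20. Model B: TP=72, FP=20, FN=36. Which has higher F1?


Model A: P=146/183=0.7978, R=146/166=0.8795, F1=2PR/(P+R)=2TP/(2TP+FP+FN)=292/349=0.8367
Model B: P=72/92=0.7826, R=72/108=0.6667, F1=2PR/(P+R)=2TP/(2TP+FP+FN)=144/200=0.72
0.8367 > 0.72 → Model A

Model A


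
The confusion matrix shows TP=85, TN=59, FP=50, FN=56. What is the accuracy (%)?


Accuracy = (TP+TN)/(TP+TN+FP+FN)
= (85+59)/(250)
= 144/250 = 57.6%

57.6%


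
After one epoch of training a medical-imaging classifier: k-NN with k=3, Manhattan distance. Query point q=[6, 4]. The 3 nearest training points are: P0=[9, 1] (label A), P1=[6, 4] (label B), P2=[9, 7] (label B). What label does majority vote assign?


d(q,P0) = 6  (label A)
d(q,P1) = 0  (label B)
d(q,P2) = 6  (label B)
Votes: A=1, B=2
Majority → B

B


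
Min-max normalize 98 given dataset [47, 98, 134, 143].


min=47, max=143
(98-47)/(143-47) = 51/96 = 0.5312

0.5312


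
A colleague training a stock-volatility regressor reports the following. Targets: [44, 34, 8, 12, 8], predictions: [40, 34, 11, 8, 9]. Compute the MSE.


Squared errors: (44-40)²=16, (34-34)²=0, (8-11)²=9, (12-8)²=16, (8-9)²=1
Sum = 42
MSE = 42/5 = 42/5

42/5


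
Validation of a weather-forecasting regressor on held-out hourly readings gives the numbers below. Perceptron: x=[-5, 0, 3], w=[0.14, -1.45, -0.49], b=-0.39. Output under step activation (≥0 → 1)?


z = (-5)·(0.14) + (0)·(-1.45) + (3)·(-0.49) - 0.39
  = -2.56
step(z) = 0 (z<0)

0


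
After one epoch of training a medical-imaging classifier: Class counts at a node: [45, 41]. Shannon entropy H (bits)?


Probabilities: [45/86, 41/86] ≈ [0.5233, 0.4767]
H = -((45/86)·log₂(45/86) + (41/86)·log₂(41/86))
  = 0.9984 bits

0.9984 bits


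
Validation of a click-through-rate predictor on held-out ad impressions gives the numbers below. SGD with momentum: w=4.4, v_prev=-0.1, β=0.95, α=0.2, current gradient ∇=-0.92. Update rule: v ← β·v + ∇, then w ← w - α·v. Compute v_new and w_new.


v_new = 0.95·-0.1 - 0.92 = -0.095 - 0.92 = -1.015
w_new = 4.4 - 0.2·-1.015 = 4.4 + 0.203 = 4.603

v_new=-1.015, w_new=4.603


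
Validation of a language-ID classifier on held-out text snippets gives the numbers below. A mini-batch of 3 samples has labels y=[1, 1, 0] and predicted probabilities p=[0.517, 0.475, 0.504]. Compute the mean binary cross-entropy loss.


L[0] = -ln(0.517) = 0.6597
L[1] = -ln(0.475) = 0.7444
L[2] = -ln(1-0.504) = -ln(0.496) = 0.7012
mean = (0.6597 + 0.7444 + 0.7012)/3 = 0.7018

0.7018


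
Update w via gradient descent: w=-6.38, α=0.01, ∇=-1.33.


w_new = w - α·∇
= -6.38 - 0.01·-1.33
= -6.38 + 0.0133
= -6.3667

-6.3667


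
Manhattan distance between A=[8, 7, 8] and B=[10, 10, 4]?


d = |8-10| + |7-10| + |8-4|
  = 2 + 3 + 4
  = 9

9


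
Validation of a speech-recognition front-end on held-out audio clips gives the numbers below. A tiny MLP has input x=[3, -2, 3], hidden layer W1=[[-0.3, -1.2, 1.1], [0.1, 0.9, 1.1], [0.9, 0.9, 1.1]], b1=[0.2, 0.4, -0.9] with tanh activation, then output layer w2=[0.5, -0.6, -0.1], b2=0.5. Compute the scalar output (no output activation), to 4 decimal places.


z1[0] = (-0.3)·(3) + (-1.2)·(-2) + (1.1)·(3) + 0.2 = 5.0
z1[1] = (0.1)·(3) + (0.9)·(-2) + (1.1)·(3) + 0.4 = 2.2
z1[2] = (0.9)·(3) + (0.9)·(-2) + (1.1)·(3) - 0.9 = 3.3
h = tanh(z1) = [0.9999, 0.9757, 0.9973]
output = (0.5)·(0.9999) + (-0.6)·(0.9757) + (-0.1)·(0.9973) + 0.5 = 0.3148

0.3148


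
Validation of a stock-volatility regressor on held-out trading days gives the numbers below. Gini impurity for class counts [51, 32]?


Probabilities: [51/83, 32/83] ≈ [0.6145, 0.3855]
Σpᵢ² = (2601 + 1024)/83² = 3625/6889
Gini = 1 - Σpᵢ² = 1 - 3625/6889 = 0.4738

0.4738


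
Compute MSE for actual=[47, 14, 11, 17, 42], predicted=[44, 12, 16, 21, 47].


Squared errors: (47-44)²=9, (14-12)²=4, (11-16)²=25, (17-21)²=16, (42-47)²=25
Sum = 79
MSE = 79/5 = 79/5

79/5


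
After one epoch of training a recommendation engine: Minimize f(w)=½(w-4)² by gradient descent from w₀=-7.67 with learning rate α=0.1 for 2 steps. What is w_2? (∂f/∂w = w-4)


step 1: grad = -7.67-4 = -11.67; w = -7.67 - 0.1·(-11.67) = -6.503
step 2: grad = -6.503-4 = -10.503; w = -6.503 - 0.1·(-10.503) = -5.4527

-5.4527


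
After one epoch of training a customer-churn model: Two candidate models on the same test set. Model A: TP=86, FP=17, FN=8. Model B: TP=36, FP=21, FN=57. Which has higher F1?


Model A: P=86/103=0.835, R=86/94=0.9149, F1=2PR/(P+R)=2TP/(2TP+FP+FN)=172/197=0.8731
Model B: P=36/57=0.6316, R=36/93=0.3871, F1=2PR/(P+R)=2TP/(2TP+FP+FN)=72/150=0.48
0.8731 > 0.48 → Model A

Model A


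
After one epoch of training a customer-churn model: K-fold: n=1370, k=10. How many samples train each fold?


Fold size = 1370/10 = 137
Training per fold = 1370 - 137 = 1233

1233


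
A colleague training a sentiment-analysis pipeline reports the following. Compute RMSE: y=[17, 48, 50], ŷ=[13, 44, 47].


MSE = 41/3 = 13.6667
RMSE = √(41/3) = 3.6968

3.6968


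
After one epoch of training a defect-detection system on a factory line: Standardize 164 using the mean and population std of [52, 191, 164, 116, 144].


μ = 133.4, σ = 47.5294
z = (164 - 133.4)/47.5294 = 0.6438

0.6438


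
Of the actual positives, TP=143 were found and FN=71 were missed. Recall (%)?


Recall = TP/(TP+FN)
= 143/(143+71)
= 143/214 = 66.82%

66.82%


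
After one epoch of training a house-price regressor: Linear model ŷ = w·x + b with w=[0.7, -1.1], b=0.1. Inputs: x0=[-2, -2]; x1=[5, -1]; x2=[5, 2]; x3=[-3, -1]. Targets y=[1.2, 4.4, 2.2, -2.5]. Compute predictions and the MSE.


ŷ0 = (0.7)·(-2) + (-1.1)·(-2) + 0.1 = 0.9
ŷ1 = (0.7)·(5) + (-1.1)·(-1) + 0.1 = 4.7
ŷ2 = (0.7)·(5) + (-1.1)·(2) + 0.1 = 1.4
ŷ3 = (0.7)·(-3) + (-1.1)·(-1) + 0.1 = -0.9
errors² = [0.09, 0.09, 0.64, 2.56]
MSE = 3.3800/4 = 0.845

0.845


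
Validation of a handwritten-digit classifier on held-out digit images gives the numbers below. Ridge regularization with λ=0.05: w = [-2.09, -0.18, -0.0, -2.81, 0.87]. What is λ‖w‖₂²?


‖w‖₂² = (-2.09)² + (-0.18)² + (-0.0)² + (-2.81)² + (0.87)²
     = 4.3681 + 0.0324 + 0 + 7.8961 + 0.7569
     = 13.0535
λ·‖w‖₂² = 0.05·13.0535 = 0.652675

0.652675


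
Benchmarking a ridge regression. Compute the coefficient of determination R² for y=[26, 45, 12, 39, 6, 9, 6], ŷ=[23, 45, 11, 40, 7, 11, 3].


ȳ = 20.4286
SS_res = Σ(y-ŷ)² = 25
SS_tot = Σ(y-ȳ)² = 1597.71
R² = 1 - SS_res/SS_tot = 1 - 0.0156 = 0.9844

0.9844


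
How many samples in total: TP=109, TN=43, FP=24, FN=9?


Total = TP + TN + FP + FN
= 109 + 43 + 24 + 9
= 185
(Predicted positive: 133, predicted negative: 52)

185


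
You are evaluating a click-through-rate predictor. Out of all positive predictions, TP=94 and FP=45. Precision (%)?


Precision = TP/(TP+FP)
= 94/(94+45)
= 94/139 = 67.63%

67.63%


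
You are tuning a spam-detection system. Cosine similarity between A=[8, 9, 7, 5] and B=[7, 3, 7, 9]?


A·B = 8·7 + 9·3 + 7·7 + 5·9 = 177
‖A‖ = √219 = 14.7986, ‖B‖ = √188 = 13.7113
cos = 177/(√219·√188) = 177/√41172 = 0.8723

0.8723


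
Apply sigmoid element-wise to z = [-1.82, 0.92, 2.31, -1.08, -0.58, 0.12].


σ(-1.82) = 1/(1+e^1.82) = 0.1394
σ(0.92) = 1/(1+e^-0.92) = 0.715
σ(2.31) = 1/(1+e^-2.31) = 0.9097
σ(-1.08) = 1/(1+e^1.08) = 0.2535
σ(-0.58) = 1/(1+e^0.58) = 0.3589
σ(0.12) = 1/(1+e^-0.12) = 0.53
result = [0.1394, 0.715, 0.9097, 0.2535, 0.3589, 0.53]

[0.1394, 0.715, 0.9097, 0.2535, 0.3589, 0.53]


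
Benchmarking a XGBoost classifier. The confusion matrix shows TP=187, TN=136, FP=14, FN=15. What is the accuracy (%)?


Accuracy = (TP+TN)/(TP+TN+FP+FN)
= (187+136)/(352)
= 323/352 = 91.76%

91.76%


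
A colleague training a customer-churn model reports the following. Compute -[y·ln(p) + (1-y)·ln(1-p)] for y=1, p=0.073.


BCE = -[y·ln(p) + (1-y)·ln(1-p)]
= -1·ln(0.073) - 0
= -ln(0.073) = 2.6173

2.6173


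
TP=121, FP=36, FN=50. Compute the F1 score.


Precision = 121/157 = 0.7707
Recall = 121/171 = 0.7076
F1 = 2·P·R/(P+R) = 2·TP/(2·TP+FP+FN) = 242/(242+36+50) = 242/328 = 0.7378

0.7378


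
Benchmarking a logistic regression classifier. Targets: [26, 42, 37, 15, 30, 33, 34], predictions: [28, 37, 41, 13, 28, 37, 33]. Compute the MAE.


Absolute errors: |26-28|=2, |42-37|=5, |37-41|=4, |15-13|=2, |30-28|=2, |33-37|=4, |34-33|=1
Sum = 20
MAE = 20/7 = 20/7

20/7


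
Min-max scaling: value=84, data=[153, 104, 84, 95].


min=84, max=153
(84-84)/(153-84) = 0/69 = 0.0

0.0


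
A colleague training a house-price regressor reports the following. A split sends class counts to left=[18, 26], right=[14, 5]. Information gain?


Parent = [32, 31], H_parent = 0.9998
H_left = 0.976 (n=44), H_right = 0.8315 (n=19)
H_children = (44/63)·0.976 + (19/63)·0.8315 = 0.9324
IG = 0.9998 - 0.9324 = 0.0674

0.0674


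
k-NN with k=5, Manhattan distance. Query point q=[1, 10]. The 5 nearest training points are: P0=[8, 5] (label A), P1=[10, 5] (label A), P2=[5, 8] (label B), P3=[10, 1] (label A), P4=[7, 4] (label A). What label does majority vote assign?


d(q,P0) = 12  (label A)
d(q,P1) = 14  (label A)
d(q,P2) = 6  (label B)
d(q,P3) = 18  (label A)
d(q,P4) = 12  (label A)
Votes: A=4, B=1
Majority → A

A


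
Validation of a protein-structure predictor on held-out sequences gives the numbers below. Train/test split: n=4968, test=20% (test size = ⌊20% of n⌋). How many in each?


Test = ⌊4968·20/100⌋ = 993
Train = 4968 - 993 = 3975

Train: 3975, Test: 993


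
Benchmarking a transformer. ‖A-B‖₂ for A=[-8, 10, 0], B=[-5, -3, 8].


d = √((-8+ 5)² + (10+ 3)² + (0-8)²)
  = √(9 + 169 + 64)
  = √242 = 15.5563

15.5563


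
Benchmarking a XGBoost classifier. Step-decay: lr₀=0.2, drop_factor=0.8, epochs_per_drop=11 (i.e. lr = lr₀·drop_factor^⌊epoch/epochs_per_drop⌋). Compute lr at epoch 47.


n_drops = ⌊47/11⌋ = 4
lr = 0.2·0.8^4 = 0.2·0.4096 = 0.08192

0.08192


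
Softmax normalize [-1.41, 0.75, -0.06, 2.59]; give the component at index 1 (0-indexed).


Exponentials: e^-1.41=0.2441, e^0.75=2.117, e^-0.06=0.9418, e^2.59=13.3298
Sum = 16.6327
Softmax = [0.0147, 0.1273, 0.0566, 0.8014]
p[1] = 2.117/16.6327 = 0.1273

0.1273


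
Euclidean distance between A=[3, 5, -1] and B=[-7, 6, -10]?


d = √((3+ 7)² + (5-6)² + (-1+ 10)²)
  = √(100 + 1 + 81)
  = √182 = 13.4907

13.4907


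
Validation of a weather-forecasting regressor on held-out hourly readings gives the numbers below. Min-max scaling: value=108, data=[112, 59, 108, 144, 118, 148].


min=59, max=148
(108-59)/(148-59) = 49/89 = 0.5506

0.5506


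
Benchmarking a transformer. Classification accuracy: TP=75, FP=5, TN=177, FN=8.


Accuracy = (TP+TN)/(TP+TN+FP+FN)
= (75+177)/(265)
= 252/265 = 95.09%

95.09%


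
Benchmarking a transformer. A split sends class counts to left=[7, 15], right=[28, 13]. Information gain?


Parent = [35, 28], H_parent = 0.9911
H_left = 0.9024 (n=22), H_right = 0.9012 (n=41)
H_children = (22/63)·0.9024 + (41/63)·0.9012 = 0.9016
IG = 0.9911 - 0.9016 = 0.0895

0.0895


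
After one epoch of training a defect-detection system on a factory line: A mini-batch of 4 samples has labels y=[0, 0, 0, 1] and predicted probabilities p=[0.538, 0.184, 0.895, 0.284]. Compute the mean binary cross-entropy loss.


L[0] = -ln(1-0.538) = -ln(0.462) = 0.7722
L[1] = -ln(1-0.184) = -ln(0.816) = 0.2033
L[2] = -ln(1-0.895) = -ln(0.105) = 2.2538
L[3] = -ln(0.284) = 1.2588
mean = (0.7722 + 0.2033 + 2.2538 + 1.2588)/4 = 1.122

1.122


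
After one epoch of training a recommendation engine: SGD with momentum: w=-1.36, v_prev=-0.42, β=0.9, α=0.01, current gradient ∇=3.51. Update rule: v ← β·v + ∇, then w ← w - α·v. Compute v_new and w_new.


v_new = 0.9·-0.42 + 3.51 = -0.378 + 3.51 = 3.132
w_new = -1.36 - 0.01·3.132 = -1.36 - 0.03132 = -1.39132

v_new=3.132, w_new=-1.39132


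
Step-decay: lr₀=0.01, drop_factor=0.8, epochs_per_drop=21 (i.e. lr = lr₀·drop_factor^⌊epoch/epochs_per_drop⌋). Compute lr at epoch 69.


n_drops = ⌊69/21⌋ = 3
lr = 0.01·0.8^3 = 0.01·0.512 = 0.00512

0.00512


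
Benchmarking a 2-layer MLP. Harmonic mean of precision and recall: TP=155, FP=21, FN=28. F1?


Precision = 155/176 = 0.8807
Recall = 155/183 = 0.847
F1 = 2·P·R/(P+R) = 2·TP/(2·TP+FP+FN) = 310/(310+21+28) = 310/359 = 0.8635

0.8635


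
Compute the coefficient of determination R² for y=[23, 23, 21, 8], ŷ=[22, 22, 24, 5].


ȳ = 18.75
SS_res = Σ(y-ŷ)² = 20
SS_tot = Σ(y-ȳ)² = 156.75
R² = 1 - SS_res/SS_tot = 1 - 0.1276 = 0.8724

0.8724


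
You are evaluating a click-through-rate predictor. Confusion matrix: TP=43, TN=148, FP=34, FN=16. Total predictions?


Total = TP + TN + FP + FN
= 43 + 148 + 34 + 16
= 241
(Predicted positive: 77, predicted negative: 164)

241


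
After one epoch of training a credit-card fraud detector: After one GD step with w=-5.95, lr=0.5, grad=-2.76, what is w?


w_new = w - α·∇
= -5.95 - 0.5·-2.76
= -5.95 + 1.38
= -4.57

-4.57


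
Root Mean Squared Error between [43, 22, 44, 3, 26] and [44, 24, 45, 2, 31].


MSE = 32/5 = 6.4
RMSE = √(32/5) = 2.5298

2.5298


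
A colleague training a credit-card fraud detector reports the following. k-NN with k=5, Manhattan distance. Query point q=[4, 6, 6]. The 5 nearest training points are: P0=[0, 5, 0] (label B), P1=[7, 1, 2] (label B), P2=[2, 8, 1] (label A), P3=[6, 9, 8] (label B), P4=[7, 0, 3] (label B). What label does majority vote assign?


d(q,P0) = 11  (label B)
d(q,P1) = 12  (label B)
d(q,P2) = 9  (label A)
d(q,P3) = 7  (label B)
d(q,P4) = 12  (label B)
Votes: A=1, B=4
Majority → B

B


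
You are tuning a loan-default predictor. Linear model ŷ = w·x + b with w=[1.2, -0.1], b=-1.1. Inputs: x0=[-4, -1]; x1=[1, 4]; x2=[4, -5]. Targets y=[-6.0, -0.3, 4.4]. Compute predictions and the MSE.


ŷ0 = (1.2)·(-4) + (-0.1)·(-1) - 1.1 = -5.8
ŷ1 = (1.2)·(1) + (-0.1)·(4) - 1.1 = -0.3
ŷ2 = (1.2)·(4) + (-0.1)·(-5) - 1.1 = 4.2
errors² = [0.04, 0.0, 0.04]
MSE = 0.0800/3 = 0.0267

0.0267


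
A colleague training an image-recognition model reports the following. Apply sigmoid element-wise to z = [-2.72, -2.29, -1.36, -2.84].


σ(-2.72) = 1/(1+e^2.72) = 0.0618
σ(-2.29) = 1/(1+e^2.29) = 0.092
σ(-1.36) = 1/(1+e^1.36) = 0.2042
σ(-2.84) = 1/(1+e^2.84) = 0.0552
result = [0.0618, 0.092, 0.2042, 0.0552]

[0.0618, 0.092, 0.2042, 0.0552]


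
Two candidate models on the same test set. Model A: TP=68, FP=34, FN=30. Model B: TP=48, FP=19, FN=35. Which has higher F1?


Model A: P=68/102=0.6667, R=68/98=0.6939, F1=2PR/(P+R)=2TP/(2TP+FP+FN)=136/200=0.68
Model B: P=48/67=0.7164, R=48/83=0.5783, F1=2PR/(P+R)=2TP/(2TP+FP+FN)=96/150=0.64
0.68 > 0.64 → Model A

Model A


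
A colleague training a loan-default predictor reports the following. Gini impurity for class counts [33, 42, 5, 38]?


Probabilities: [33/118, 42/118, 5/118, 38/118] ≈ [0.2797, 0.3559, 0.0424, 0.322]
Σpᵢ² = (1089 + 1764 + 25 + 1444)/118² = 4322/13924
Gini = 1 - Σpᵢ² = 1 - 4322/13924 = 0.6896

0.6896


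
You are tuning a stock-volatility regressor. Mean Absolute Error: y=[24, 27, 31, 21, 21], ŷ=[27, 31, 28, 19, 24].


Absolute errors: |24-27|=3, |27-31|=4, |31-28|=3, |21-19|=2, |21-24|=3
Sum = 15
MAE = 15/5 = 3

3


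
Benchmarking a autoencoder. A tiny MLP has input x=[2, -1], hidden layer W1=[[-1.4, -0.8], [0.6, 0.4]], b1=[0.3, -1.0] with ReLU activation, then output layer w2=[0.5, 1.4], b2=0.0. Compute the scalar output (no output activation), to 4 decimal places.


z1[0] = (-1.4)·(2) + (-0.8)·(-1) + 0.3 = -1.7
z1[1] = (0.6)·(2) + (0.4)·(-1) - 1.0 = -0.2
h = ReLU(z1) = [0.0, 0.0]
output = (0.5)·(0.0) + (1.4)·(0.0) + 0.0 = 0.0

0.0


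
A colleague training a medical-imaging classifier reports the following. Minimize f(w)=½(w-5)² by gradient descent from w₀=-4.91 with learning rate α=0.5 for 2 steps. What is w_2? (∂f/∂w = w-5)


step 1: grad = -4.91-5 = -9.91; w = -4.91 - 0.5·(-9.91) = 0.045
step 2: grad = 0.045-5 = -4.955; w = 0.045 - 0.5·(-4.955) = 2.5225

2.5225


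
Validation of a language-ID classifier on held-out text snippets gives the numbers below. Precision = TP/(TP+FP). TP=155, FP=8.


Precision = TP/(TP+FP)
= 155/(155+8)
= 155/163 = 95.09%

95.09%


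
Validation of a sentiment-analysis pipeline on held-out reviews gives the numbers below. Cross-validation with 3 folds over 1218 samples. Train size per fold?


Fold size = 1218/3 = 406
Training per fold = 1218 - 406 = 812

812


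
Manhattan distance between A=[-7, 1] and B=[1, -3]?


d = |-7-1| + |1+ 3|
  = 8 + 4
  = 12

12


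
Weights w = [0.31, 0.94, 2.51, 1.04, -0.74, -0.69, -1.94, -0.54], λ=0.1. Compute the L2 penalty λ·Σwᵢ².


‖w‖₂² = (0.31)² + (0.94)² + (2.51)² + (1.04)² + (-0.74)² + (-0.69)² + (-1.94)² + (-0.54)²
     = 0.0961 + 0.8836 + 6.3001 + 1.0816 + 0.5476 + 0.4761 + 3.7636 + 0.2916
     = 13.4403
λ·‖w‖₂² = 0.1·13.4403 = 1.34403

1.34403


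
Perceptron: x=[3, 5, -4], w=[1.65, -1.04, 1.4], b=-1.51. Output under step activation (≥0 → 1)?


z = (3)·(1.65) + (5)·(-1.04) + (-4)·(1.4) - 1.51
  = -7.36
step(z) = 0 (z<0)

0


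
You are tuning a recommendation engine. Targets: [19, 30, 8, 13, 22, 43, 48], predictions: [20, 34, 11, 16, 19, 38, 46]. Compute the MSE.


Squared errors: (19-20)²=1, (30-34)²=16, (8-11)²=9, (13-16)²=9, (22-19)²=9, (43-38)²=25, (48-46)²=4
Sum = 73
MSE = 73/7 = 73/7

73/7


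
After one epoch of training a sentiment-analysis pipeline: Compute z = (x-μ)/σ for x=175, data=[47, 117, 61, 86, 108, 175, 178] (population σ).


μ = 110.2857, σ = 47.5807
z = (175 - 110.2857)/47.5807 = 1.3601

1.3601


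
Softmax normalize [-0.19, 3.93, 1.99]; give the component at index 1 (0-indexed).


Exponentials: e^-0.19=0.827, e^3.93=50.907, e^1.99=7.3155
Sum = 59.0495
Softmax = [0.014, 0.8621, 0.1239]
p[1] = 50.907/59.0495 = 0.8621

0.8621


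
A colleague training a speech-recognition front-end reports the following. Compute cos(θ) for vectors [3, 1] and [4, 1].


A·B = 3·4 + 1·1 = 13
‖A‖ = √10 = 3.1623, ‖B‖ = √17 = 4.1231
cos = 13/(√10·√17) = 13/√170 = 0.9971

0.9971


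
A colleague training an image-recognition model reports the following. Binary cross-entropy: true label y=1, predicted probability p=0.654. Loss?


BCE = -[y·ln(p) + (1-y)·ln(1-p)]
= -1·ln(0.654) - 0
= -ln(0.654) = 0.4246

0.4246


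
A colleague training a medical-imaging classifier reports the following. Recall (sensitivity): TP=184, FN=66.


Recall = TP/(TP+FN)
= 184/(184+66)
= 184/250 = 73.6%

73.6%


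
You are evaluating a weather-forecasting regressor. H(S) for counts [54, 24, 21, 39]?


Probabilities: [54/138, 24/138, 21/138, 39/138] ≈ [0.3913, 0.1739, 0.1522, 0.2826]
H = -((54/138)·log₂(54/138) + (24/138)·log₂(24/138) + (21/138)·log₂(21/138) + (39/138)·log₂(39/138))
  = 1.8971 bits

1.8971 bits


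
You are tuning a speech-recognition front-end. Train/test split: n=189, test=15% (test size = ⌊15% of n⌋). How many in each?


Test = ⌊189·15/100⌋ = 28
Train = 189 - 28 = 161

Train: 161, Test: 28


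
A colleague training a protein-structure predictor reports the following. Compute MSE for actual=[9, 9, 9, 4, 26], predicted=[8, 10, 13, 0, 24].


Squared errors: (9-8)²=1, (9-10)²=1, (9-13)²=16, (4-0)²=16, (26-24)²=4
Sum = 38
MSE = 38/5 = 38/5

38/5


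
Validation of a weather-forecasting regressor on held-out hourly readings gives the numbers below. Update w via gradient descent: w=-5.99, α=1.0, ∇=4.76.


w_new = w - α·∇
= -5.99 - 1.0·4.76
= -5.99 - 4.76
= -10.75

-10.75


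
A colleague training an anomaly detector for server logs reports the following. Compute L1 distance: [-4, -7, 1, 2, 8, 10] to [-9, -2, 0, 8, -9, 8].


d = |-4+ 9| + |-7+ 2| + |1-0| + |2-8| + |8+ 9| + |10-8|
  = 5 + 5 + 1 + 6 + 17 + 2
  = 36

36


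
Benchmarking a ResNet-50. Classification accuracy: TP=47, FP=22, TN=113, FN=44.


Accuracy = (TP+TN)/(TP+TN+FP+FN)
= (47+113)/(226)
= 160/226 = 70.8%

70.8%


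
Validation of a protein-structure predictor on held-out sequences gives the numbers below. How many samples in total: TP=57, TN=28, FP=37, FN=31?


Total = TP + TN + FP + FN
= 57 + 28 + 37 + 31
= 153
(Predicted positive: 94, predicted negative: 59)

153


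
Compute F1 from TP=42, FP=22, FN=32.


Precision = 42/64 = 0.6562
Recall = 42/74 = 0.5676
F1 = 2·P·R/(P+R) = 2·TP/(2·TP+FP+FN) = 84/(84+22+32) = 84/138 = 0.6087

0.6087


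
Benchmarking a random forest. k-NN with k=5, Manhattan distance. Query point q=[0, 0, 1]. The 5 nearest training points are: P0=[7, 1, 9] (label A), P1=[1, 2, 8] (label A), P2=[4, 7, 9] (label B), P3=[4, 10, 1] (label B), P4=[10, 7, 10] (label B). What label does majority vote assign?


d(q,P0) = 16  (label A)
d(q,P1) = 10  (label A)
d(q,P2) = 19  (label B)
d(q,P3) = 14  (label B)
d(q,P4) = 26  (label B)
Votes: A=2, B=3
Majority → B

B


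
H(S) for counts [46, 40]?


Probabilities: [46/86, 40/86] ≈ [0.5349, 0.4651]
H = -((46/86)·log₂(46/86) + (40/86)·log₂(40/86))
  = 0.9965 bits

0.9965 bits


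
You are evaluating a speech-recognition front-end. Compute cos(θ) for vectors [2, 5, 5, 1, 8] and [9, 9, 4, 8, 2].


A·B = 2·9 + 5·9 + 5·4 + 1·8 + 8·2 = 107
‖A‖ = √119 = 10.9087, ‖B‖ = √246 = 15.6844
cos = 107/(√119·√246) = 107/√29274 = 0.6254

0.6254


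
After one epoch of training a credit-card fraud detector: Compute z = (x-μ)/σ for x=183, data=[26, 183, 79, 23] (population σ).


μ = 77.75, σ = 64.7201
z = (183 - 77.75)/64.7201 = 1.6262

1.6262


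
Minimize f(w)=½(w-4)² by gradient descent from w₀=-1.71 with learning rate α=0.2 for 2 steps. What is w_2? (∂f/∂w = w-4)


step 1: grad = -1.71-4 = -5.71; w = -1.71 - 0.2·(-5.71) = -0.568
step 2: grad = -0.568-4 = -4.568; w = -0.568 - 0.2·(-4.568) = 0.3456

0.3456


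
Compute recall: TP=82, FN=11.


Recall = TP/(TP+FN)
= 82/(82+11)
= 82/93 = 88.17%

88.17%


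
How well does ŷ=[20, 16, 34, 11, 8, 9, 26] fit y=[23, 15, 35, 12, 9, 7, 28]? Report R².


ȳ = 18.4286
SS_res = Σ(y-ŷ)² = 21
SS_tot = Σ(y-ȳ)² = 659.71
R² = 1 - SS_res/SS_tot = 1 - 0.0318 = 0.9682

0.9682


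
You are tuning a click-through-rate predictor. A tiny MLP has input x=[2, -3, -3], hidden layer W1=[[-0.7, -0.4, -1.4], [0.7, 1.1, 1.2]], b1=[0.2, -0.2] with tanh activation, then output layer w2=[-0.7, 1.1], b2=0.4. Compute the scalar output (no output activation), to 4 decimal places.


z1[0] = (-0.7)·(2) + (-0.4)·(-3) + (-1.4)·(-3) + 0.2 = 4.2
z1[1] = (0.7)·(2) + (1.1)·(-3) + (1.2)·(-3) - 0.2 = -5.7
h = tanh(z1) = [0.9996, -1.0]
output = (-0.7)·(0.9996) + (1.1)·(-1.0) + 0.4 = -1.3997

-1.3997


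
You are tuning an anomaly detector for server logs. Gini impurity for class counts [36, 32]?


Probabilities: [36/68, 32/68] ≈ [0.5294, 0.4706]
Σpᵢ² = (1296 + 1024)/68² = 2320/4624
Gini = 1 - Σpᵢ² = 1 - 2320/4624 = 0.4983

0.4983


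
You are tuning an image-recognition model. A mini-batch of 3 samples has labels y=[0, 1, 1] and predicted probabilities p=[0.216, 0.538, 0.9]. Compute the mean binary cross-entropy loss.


L[0] = -ln(1-0.216) = -ln(0.784) = 0.2433
L[1] = -ln(0.538) = 0.6199
L[2] = -ln(0.9) = 0.1054
mean = (0.2433 + 0.6199 + 0.1054)/3 = 0.3229

0.3229


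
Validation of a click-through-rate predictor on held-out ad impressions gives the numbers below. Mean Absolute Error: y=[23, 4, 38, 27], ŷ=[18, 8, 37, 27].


Absolute errors: |23-18|=5, |4-8|=4, |38-37|=1, |27-27|=0
Sum = 10
MAE = 10/4 = 5/2

5/2


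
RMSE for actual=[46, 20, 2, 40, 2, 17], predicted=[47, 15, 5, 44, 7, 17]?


MSE = 76/6 = 12.6667
RMSE = √(76/6) = 3.559

3.559


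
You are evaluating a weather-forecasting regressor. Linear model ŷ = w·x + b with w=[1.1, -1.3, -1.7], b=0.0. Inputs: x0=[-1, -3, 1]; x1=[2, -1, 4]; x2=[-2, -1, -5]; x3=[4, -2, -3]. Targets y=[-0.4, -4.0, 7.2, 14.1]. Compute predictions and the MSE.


ŷ0 = (1.1)·(-1) + (-1.3)·(-3) + (-1.7)·(1) + 0.0 = 1.1
ŷ1 = (1.1)·(2) + (-1.3)·(-1) + (-1.7)·(4) + 0.0 = -3.3
ŷ2 = (1.1)·(-2) + (-1.3)·(-1) + (-1.7)·(-5) + 0.0 = 7.6
ŷ3 = (1.1)·(4) + (-1.3)·(-2) + (-1.7)·(-3) + 0.0 = 12.1
errors² = [2.25, 0.49, 0.16, 4.0]
MSE = 6.9000/4 = 1.725

1.725


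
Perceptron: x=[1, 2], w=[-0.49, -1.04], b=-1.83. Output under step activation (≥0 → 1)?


z = (1)·(-0.49) + (2)·(-1.04) - 1.83
  = -4.4
step(z) = 0 (z<0)

0


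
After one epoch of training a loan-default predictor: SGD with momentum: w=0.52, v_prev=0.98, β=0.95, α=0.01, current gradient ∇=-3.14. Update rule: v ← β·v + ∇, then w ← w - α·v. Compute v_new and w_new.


v_new = 0.95·0.98 - 3.14 = 0.931 - 3.14 = -2.209
w_new = 0.52 - 0.01·-2.209 = 0.52 + 0.02209 = 0.54209

v_new=-2.209, w_new=0.54209


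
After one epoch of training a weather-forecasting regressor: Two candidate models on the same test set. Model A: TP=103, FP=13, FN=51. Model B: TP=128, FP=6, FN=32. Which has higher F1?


Model A: P=103/116=0.8879, R=103/154=0.6688, F1=2PR/(P+R)=2TP/(2TP+FP+FN)=206/270=0.763
Model B: P=128/134=0.9552, R=128/160=0.8, F1=2PR/(P+R)=2TP/(2TP+FP+FN)=256/294=0.8707
0.763 < 0.8707 → Model B

Model B


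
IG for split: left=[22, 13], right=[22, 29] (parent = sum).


Parent = [44, 42], H_parent = 0.9996
H_left = 0.9518 (n=35), H_right = 0.9864 (n=51)
H_children = (35/86)·0.9518 + (51/86)·0.9864 = 0.9723
IG = 0.9996 - 0.9723 = 0.0273

0.0273


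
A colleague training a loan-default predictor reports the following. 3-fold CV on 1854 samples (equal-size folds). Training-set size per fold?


Fold size = 1854/3 = 618
Training per fold = 1854 - 618 = 1236

1236


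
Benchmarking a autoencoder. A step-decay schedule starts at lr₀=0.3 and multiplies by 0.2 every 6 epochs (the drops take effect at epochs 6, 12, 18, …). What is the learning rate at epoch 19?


n_drops = ⌊19/6⌋ = 3
lr = 0.3·0.2^3 = 0.3·0.008 = 0.0024

0.0024


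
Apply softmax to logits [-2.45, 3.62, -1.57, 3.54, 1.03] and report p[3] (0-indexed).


Exponentials: e^-2.45=0.0863, e^3.62=37.3376, e^-1.57=0.208, e^3.54=34.4669, e^1.03=2.8011
Sum = 74.8999
Softmax = [0.0012, 0.4985, 0.0028, 0.4602, 0.0374]
p[3] = 34.4669/74.8999 = 0.4602

0.4602


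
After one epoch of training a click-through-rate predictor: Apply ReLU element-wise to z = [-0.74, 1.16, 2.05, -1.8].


ReLU(-0.74) = max(0, -0.74) = 0.0
ReLU(1.16) = max(0, 1.16) = 1.16
ReLU(2.05) = max(0, 2.05) = 2.05
ReLU(-1.8) = max(0, -1.8) = 0.0
result = [0.0, 1.16, 2.05, 0.0]

[0.0, 1.16, 2.05, 0.0]


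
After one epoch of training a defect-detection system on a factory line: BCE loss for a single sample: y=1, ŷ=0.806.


BCE = -[y·ln(p) + (1-y)·ln(1-p)]
= -1·ln(0.806) - 0
= -ln(0.806) = 0.2157

0.2157


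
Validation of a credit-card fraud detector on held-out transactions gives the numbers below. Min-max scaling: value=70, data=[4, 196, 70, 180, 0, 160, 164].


min=0, max=196
(70-0)/(196-0) = 70/196 = 0.3571

0.3571


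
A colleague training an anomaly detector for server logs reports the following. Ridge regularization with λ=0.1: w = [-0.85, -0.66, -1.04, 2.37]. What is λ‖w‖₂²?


‖w‖₂² = (-0.85)² + (-0.66)² + (-1.04)² + (2.37)²
     = 0.7225 + 0.4356 + 1.0816 + 5.6169
     = 7.8566
λ·‖w‖₂² = 0.1·7.8566 = 0.78566

0.78566


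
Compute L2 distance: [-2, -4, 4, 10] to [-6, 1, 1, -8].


d = √((-2+ 6)² + (-4-1)² + (4-1)² + (10+ 8)²)
  = √(16 + 25 + 9 + 324)
  = √374 = 19.3391

19.3391


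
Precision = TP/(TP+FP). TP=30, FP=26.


Precision = TP/(TP+FP)
= 30/(30+26)
= 30/56 = 53.57%

53.57%


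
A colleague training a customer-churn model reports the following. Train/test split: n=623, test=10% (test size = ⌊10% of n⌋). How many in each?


Test = ⌊623·10/100⌋ = 62
Train = 623 - 62 = 561

Train: 561, Test: 62


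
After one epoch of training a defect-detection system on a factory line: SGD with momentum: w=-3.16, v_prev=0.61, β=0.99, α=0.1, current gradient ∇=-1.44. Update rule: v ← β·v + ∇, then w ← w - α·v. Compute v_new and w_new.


v_new = 0.99·0.61 - 1.44 = 0.6039 - 1.44 = -0.8361
w_new = -3.16 - 0.1·-0.8361 = -3.16 + 0.08361 = -3.07639

v_new=-0.8361, w_new=-3.07639


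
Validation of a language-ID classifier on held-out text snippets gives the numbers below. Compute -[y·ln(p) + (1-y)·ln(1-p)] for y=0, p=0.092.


BCE = -[y·ln(p) + (1-y)·ln(1-p)]
= -0 - 1·ln(1-0.092)
= -ln(0.908) = 0.0965

0.0965


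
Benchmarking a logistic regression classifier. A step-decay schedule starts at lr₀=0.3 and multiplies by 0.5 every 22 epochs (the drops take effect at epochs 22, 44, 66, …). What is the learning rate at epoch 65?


n_drops = ⌊65/22⌋ = 2
lr = 0.3·0.5^2 = 0.3·0.25 = 0.075

0.075


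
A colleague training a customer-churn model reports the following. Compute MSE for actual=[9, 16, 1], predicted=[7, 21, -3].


Squared errors: (9-7)²=4, (16-21)²=25, (1+ 3)²=16
Sum = 45
MSE = 45/3 = 15

15


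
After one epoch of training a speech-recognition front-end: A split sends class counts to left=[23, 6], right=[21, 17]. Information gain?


Parent = [44, 23], H_parent = 0.9279
H_left = 0.7355 (n=29), H_right = 0.992 (n=38)
H_children = (29/67)·0.7355 + (38/67)·0.992 = 0.881
IG = 0.9279 - 0.881 = 0.0469

0.0469


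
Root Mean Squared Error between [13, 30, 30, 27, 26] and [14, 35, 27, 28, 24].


MSE = 40/5 = 8
RMSE = √(40/5) = 2.8284

2.8284


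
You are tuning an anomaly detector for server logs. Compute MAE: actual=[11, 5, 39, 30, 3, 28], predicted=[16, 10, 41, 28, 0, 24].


Absolute errors: |11-16|=5, |5-10|=5, |39-41|=2, |30-28|=2, |3-0|=3, |28-24|=4
Sum = 21
MAE = 21/6 = 7/2

7/2


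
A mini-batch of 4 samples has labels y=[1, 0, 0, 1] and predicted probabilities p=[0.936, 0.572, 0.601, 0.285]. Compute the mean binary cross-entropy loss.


L[0] = -ln(0.936) = 0.0661
L[1] = -ln(1-0.572) = -ln(0.428) = 0.8486
L[2] = -ln(1-0.601) = -ln(0.399) = 0.9188
L[3] = -ln(0.285) = 1.2553
mean = (0.0661 + 0.8486 + 0.9188 + 1.2553)/4 = 0.7722

0.7722


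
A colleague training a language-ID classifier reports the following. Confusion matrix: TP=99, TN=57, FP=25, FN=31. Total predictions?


Total = TP + TN + FP + FN
= 99 + 57 + 25 + 31
= 212
(Predicted positive: 124, predicted negative: 88)

212


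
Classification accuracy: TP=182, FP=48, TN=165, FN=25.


Accuracy = (TP+TN)/(TP+TN+FP+FN)
= (182+165)/(420)
= 347/420 = 82.62%

82.62%


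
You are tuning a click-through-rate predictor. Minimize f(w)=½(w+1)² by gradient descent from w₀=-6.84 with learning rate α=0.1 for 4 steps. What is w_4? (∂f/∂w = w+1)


step 1: grad = -6.84+1 = -5.84; w = -6.84 - 0.1·(-5.84) = -6.256
step 2: grad = -6.256+1 = -5.256; w = -6.256 - 0.1·(-5.256) = -5.7304
step 3: grad = -5.7304+1 = -4.7304; w = -5.7304 - 0.1·(-4.7304) = -5.25736
step 4: grad = -5.25736+1 = -4.25736; w = -5.25736 - 0.1·(-4.25736) = -4.831624

-4.831624


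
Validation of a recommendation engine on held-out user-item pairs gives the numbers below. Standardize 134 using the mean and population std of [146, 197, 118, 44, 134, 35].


μ = 112.3333, σ = 56.9405
z = (134 - 112.3333)/56.9405 = 0.3805

0.3805


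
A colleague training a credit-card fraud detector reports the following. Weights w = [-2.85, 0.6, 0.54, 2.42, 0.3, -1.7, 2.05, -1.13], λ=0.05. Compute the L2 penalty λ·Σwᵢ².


‖w‖₂² = (-2.85)² + (0.6)² + (0.54)² + (2.42)² + (0.3)² + (-1.7)² + (2.05)² + (-1.13)²
     = 8.1225 + 0.36 + 0.2916 + 5.8564 + 0.09 + 2.89 + 4.2025 + 1.2769
     = 23.0899
λ·‖w‖₂² = 0.05·23.0899 = 1.154495

1.154495


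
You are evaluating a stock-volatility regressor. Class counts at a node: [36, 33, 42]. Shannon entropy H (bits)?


Probabilities: [36/111, 33/111, 42/111] ≈ [0.3243, 0.2973, 0.3784]
H = -((36/111)·log₂(36/111) + (33/111)·log₂(33/111) + (42/111)·log₂(42/111))
  = 1.5777 bits

1.5777 bits


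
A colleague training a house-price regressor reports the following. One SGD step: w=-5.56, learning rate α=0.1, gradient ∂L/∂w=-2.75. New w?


w_new = w - α·∇
= -5.56 - 0.1·-2.75
= -5.56 + 0.275
= -5.285

-5.285


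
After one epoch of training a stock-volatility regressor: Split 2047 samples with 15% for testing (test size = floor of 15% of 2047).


Test = ⌊2047·15/100⌋ = 307
Train = 2047 - 307 = 1740

Train: 1740, Test: 307


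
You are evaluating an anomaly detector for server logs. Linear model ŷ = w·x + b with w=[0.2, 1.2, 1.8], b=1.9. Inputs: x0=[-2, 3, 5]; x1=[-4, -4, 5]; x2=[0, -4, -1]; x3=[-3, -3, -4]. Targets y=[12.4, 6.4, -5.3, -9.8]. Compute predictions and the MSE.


ŷ0 = (0.2)·(-2) + (1.2)·(3) + (1.8)·(5) + 1.9 = 14.1
ŷ1 = (0.2)·(-4) + (1.2)·(-4) + (1.8)·(5) + 1.9 = 5.3
ŷ2 = (0.2)·(0) + (1.2)·(-4) + (1.8)·(-1) + 1.9 = -4.7
ŷ3 = (0.2)·(-3) + (1.2)·(-3) + (1.8)·(-4) + 1.9 = -9.5
errors² = [2.89, 1.21, 0.36, 0.09]
MSE = 4.5500/4 = 1.1375

1.1375


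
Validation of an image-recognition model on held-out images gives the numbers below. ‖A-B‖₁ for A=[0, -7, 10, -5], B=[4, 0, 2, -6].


d = |0-4| + |-7-0| + |10-2| + |-5+ 6|
  = 4 + 7 + 8 + 1
  = 20

20


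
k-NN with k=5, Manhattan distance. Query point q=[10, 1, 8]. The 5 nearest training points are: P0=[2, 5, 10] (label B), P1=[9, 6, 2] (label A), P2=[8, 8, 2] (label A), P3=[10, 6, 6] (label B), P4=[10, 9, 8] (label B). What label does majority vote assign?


d(q,P0) = 14  (label B)
d(q,P1) = 12  (label A)
d(q,P2) = 15  (label A)
d(q,P3) = 7  (label B)
d(q,P4) = 8  (label B)
Votes: A=2, B=3
Majority → B

B


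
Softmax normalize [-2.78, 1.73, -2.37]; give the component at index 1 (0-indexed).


Exponentials: e^-2.78=0.062, e^1.73=5.6407, e^-2.37=0.0935
Sum = 5.7962
Softmax = [0.0107, 0.9732, 0.0161]
p[1] = 5.6407/5.7962 = 0.9732

0.9732
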